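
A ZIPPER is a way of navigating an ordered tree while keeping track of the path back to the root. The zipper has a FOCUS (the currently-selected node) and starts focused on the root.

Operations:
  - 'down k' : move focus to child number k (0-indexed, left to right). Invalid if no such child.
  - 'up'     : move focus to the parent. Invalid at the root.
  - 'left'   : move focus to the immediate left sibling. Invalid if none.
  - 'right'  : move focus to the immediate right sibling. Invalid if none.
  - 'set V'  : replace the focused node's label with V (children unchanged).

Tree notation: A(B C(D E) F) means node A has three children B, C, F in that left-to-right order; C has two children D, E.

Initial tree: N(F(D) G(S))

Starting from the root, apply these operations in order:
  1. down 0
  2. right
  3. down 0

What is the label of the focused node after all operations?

Step 1 (down 0): focus=F path=0 depth=1 children=['D'] left=[] right=['G'] parent=N
Step 2 (right): focus=G path=1 depth=1 children=['S'] left=['F'] right=[] parent=N
Step 3 (down 0): focus=S path=1/0 depth=2 children=[] left=[] right=[] parent=G

Answer: S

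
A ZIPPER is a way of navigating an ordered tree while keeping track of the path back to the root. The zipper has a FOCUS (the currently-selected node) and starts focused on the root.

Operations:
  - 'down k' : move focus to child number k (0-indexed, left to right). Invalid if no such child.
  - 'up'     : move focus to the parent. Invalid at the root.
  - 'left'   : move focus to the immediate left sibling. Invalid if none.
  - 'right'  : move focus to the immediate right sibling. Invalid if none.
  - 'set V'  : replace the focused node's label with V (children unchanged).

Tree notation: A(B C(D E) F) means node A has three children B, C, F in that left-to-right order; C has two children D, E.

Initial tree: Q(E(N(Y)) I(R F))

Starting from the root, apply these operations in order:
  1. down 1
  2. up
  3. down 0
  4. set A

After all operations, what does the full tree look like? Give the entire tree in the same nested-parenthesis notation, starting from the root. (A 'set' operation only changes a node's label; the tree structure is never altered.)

Answer: Q(A(N(Y)) I(R F))

Derivation:
Step 1 (down 1): focus=I path=1 depth=1 children=['R', 'F'] left=['E'] right=[] parent=Q
Step 2 (up): focus=Q path=root depth=0 children=['E', 'I'] (at root)
Step 3 (down 0): focus=E path=0 depth=1 children=['N'] left=[] right=['I'] parent=Q
Step 4 (set A): focus=A path=0 depth=1 children=['N'] left=[] right=['I'] parent=Q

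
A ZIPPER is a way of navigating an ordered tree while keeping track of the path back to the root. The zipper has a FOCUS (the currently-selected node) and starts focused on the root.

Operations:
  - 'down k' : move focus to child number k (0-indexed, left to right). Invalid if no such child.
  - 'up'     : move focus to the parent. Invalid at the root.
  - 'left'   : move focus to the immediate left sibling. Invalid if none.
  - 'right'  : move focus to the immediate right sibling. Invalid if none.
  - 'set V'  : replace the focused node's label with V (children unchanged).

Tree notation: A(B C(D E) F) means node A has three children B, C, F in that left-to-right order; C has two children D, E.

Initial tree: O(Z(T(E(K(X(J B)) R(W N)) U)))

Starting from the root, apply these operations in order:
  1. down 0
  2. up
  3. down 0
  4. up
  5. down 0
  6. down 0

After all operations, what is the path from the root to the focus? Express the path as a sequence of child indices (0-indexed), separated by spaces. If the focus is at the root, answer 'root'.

Answer: 0 0

Derivation:
Step 1 (down 0): focus=Z path=0 depth=1 children=['T'] left=[] right=[] parent=O
Step 2 (up): focus=O path=root depth=0 children=['Z'] (at root)
Step 3 (down 0): focus=Z path=0 depth=1 children=['T'] left=[] right=[] parent=O
Step 4 (up): focus=O path=root depth=0 children=['Z'] (at root)
Step 5 (down 0): focus=Z path=0 depth=1 children=['T'] left=[] right=[] parent=O
Step 6 (down 0): focus=T path=0/0 depth=2 children=['E', 'U'] left=[] right=[] parent=Z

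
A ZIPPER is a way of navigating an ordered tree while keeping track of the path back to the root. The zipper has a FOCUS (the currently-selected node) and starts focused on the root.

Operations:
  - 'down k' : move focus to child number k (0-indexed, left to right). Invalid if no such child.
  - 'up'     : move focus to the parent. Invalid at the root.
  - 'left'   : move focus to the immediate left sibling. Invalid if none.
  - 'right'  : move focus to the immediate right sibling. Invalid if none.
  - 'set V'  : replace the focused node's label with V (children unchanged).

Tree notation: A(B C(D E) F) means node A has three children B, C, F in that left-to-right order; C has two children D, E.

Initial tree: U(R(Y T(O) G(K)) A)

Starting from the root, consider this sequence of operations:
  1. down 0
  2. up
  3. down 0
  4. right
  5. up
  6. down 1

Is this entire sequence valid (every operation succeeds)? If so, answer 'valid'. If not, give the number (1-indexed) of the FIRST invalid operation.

Step 1 (down 0): focus=R path=0 depth=1 children=['Y', 'T', 'G'] left=[] right=['A'] parent=U
Step 2 (up): focus=U path=root depth=0 children=['R', 'A'] (at root)
Step 3 (down 0): focus=R path=0 depth=1 children=['Y', 'T', 'G'] left=[] right=['A'] parent=U
Step 4 (right): focus=A path=1 depth=1 children=[] left=['R'] right=[] parent=U
Step 5 (up): focus=U path=root depth=0 children=['R', 'A'] (at root)
Step 6 (down 1): focus=A path=1 depth=1 children=[] left=['R'] right=[] parent=U

Answer: valid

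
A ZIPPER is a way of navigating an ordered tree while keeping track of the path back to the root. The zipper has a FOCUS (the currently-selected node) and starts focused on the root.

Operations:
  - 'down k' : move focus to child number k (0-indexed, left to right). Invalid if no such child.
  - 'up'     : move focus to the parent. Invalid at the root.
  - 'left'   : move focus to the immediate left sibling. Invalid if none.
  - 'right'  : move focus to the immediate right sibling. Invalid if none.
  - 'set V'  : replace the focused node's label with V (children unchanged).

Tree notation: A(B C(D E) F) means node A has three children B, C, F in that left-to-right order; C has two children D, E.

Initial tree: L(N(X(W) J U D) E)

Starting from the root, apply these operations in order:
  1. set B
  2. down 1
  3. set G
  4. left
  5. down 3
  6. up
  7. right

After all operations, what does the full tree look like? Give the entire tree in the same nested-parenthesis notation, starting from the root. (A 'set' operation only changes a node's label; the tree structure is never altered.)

Answer: B(N(X(W) J U D) G)

Derivation:
Step 1 (set B): focus=B path=root depth=0 children=['N', 'E'] (at root)
Step 2 (down 1): focus=E path=1 depth=1 children=[] left=['N'] right=[] parent=B
Step 3 (set G): focus=G path=1 depth=1 children=[] left=['N'] right=[] parent=B
Step 4 (left): focus=N path=0 depth=1 children=['X', 'J', 'U', 'D'] left=[] right=['G'] parent=B
Step 5 (down 3): focus=D path=0/3 depth=2 children=[] left=['X', 'J', 'U'] right=[] parent=N
Step 6 (up): focus=N path=0 depth=1 children=['X', 'J', 'U', 'D'] left=[] right=['G'] parent=B
Step 7 (right): focus=G path=1 depth=1 children=[] left=['N'] right=[] parent=B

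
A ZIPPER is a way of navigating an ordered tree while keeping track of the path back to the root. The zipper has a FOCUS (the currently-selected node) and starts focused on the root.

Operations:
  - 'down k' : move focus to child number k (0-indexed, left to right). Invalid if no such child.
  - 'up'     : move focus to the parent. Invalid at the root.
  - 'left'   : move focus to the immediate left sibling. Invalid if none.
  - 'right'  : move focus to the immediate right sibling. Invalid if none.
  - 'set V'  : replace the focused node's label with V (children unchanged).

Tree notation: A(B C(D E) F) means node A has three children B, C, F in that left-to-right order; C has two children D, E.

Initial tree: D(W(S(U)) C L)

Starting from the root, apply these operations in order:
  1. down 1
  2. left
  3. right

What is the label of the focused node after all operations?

Answer: C

Derivation:
Step 1 (down 1): focus=C path=1 depth=1 children=[] left=['W'] right=['L'] parent=D
Step 2 (left): focus=W path=0 depth=1 children=['S'] left=[] right=['C', 'L'] parent=D
Step 3 (right): focus=C path=1 depth=1 children=[] left=['W'] right=['L'] parent=D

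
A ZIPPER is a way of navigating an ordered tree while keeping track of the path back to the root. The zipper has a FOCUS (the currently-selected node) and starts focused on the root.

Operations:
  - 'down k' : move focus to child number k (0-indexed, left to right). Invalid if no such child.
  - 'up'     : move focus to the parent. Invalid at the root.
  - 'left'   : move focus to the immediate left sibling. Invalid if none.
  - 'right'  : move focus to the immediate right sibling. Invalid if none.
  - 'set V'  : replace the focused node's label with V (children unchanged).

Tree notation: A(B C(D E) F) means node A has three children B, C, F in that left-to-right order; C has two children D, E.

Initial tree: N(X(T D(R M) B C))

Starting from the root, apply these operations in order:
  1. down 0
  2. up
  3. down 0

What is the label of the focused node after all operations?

Step 1 (down 0): focus=X path=0 depth=1 children=['T', 'D', 'B', 'C'] left=[] right=[] parent=N
Step 2 (up): focus=N path=root depth=0 children=['X'] (at root)
Step 3 (down 0): focus=X path=0 depth=1 children=['T', 'D', 'B', 'C'] left=[] right=[] parent=N

Answer: X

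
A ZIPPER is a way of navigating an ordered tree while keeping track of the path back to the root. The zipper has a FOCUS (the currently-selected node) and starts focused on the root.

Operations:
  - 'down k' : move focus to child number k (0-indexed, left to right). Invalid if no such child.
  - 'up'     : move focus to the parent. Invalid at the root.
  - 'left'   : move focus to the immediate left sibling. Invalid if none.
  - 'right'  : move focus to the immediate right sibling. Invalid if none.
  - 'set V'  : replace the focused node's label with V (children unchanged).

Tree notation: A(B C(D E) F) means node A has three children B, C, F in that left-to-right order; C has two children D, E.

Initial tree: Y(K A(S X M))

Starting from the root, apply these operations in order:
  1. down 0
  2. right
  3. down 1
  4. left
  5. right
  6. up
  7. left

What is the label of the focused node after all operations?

Answer: K

Derivation:
Step 1 (down 0): focus=K path=0 depth=1 children=[] left=[] right=['A'] parent=Y
Step 2 (right): focus=A path=1 depth=1 children=['S', 'X', 'M'] left=['K'] right=[] parent=Y
Step 3 (down 1): focus=X path=1/1 depth=2 children=[] left=['S'] right=['M'] parent=A
Step 4 (left): focus=S path=1/0 depth=2 children=[] left=[] right=['X', 'M'] parent=A
Step 5 (right): focus=X path=1/1 depth=2 children=[] left=['S'] right=['M'] parent=A
Step 6 (up): focus=A path=1 depth=1 children=['S', 'X', 'M'] left=['K'] right=[] parent=Y
Step 7 (left): focus=K path=0 depth=1 children=[] left=[] right=['A'] parent=Y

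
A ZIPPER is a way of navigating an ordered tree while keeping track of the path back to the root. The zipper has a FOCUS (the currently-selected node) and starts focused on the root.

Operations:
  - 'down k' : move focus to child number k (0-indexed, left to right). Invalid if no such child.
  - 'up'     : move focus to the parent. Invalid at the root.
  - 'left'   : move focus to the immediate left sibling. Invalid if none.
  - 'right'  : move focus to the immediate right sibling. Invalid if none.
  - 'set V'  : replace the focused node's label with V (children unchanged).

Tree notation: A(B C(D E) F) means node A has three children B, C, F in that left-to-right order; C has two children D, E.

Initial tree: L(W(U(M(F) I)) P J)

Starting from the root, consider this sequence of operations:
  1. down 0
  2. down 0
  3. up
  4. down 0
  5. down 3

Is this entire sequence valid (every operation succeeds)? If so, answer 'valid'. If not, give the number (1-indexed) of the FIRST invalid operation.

Step 1 (down 0): focus=W path=0 depth=1 children=['U'] left=[] right=['P', 'J'] parent=L
Step 2 (down 0): focus=U path=0/0 depth=2 children=['M', 'I'] left=[] right=[] parent=W
Step 3 (up): focus=W path=0 depth=1 children=['U'] left=[] right=['P', 'J'] parent=L
Step 4 (down 0): focus=U path=0/0 depth=2 children=['M', 'I'] left=[] right=[] parent=W
Step 5 (down 3): INVALID

Answer: 5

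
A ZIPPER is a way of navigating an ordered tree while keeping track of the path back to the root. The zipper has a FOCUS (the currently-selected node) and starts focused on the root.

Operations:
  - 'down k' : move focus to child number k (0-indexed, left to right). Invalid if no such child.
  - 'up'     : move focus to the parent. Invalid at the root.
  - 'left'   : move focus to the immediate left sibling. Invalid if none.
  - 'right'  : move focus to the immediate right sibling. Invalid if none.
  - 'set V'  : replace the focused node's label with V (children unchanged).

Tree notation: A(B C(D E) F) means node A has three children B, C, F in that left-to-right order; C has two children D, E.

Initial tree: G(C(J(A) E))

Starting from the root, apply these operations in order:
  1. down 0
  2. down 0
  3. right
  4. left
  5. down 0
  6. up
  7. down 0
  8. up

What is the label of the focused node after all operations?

Answer: J

Derivation:
Step 1 (down 0): focus=C path=0 depth=1 children=['J', 'E'] left=[] right=[] parent=G
Step 2 (down 0): focus=J path=0/0 depth=2 children=['A'] left=[] right=['E'] parent=C
Step 3 (right): focus=E path=0/1 depth=2 children=[] left=['J'] right=[] parent=C
Step 4 (left): focus=J path=0/0 depth=2 children=['A'] left=[] right=['E'] parent=C
Step 5 (down 0): focus=A path=0/0/0 depth=3 children=[] left=[] right=[] parent=J
Step 6 (up): focus=J path=0/0 depth=2 children=['A'] left=[] right=['E'] parent=C
Step 7 (down 0): focus=A path=0/0/0 depth=3 children=[] left=[] right=[] parent=J
Step 8 (up): focus=J path=0/0 depth=2 children=['A'] left=[] right=['E'] parent=C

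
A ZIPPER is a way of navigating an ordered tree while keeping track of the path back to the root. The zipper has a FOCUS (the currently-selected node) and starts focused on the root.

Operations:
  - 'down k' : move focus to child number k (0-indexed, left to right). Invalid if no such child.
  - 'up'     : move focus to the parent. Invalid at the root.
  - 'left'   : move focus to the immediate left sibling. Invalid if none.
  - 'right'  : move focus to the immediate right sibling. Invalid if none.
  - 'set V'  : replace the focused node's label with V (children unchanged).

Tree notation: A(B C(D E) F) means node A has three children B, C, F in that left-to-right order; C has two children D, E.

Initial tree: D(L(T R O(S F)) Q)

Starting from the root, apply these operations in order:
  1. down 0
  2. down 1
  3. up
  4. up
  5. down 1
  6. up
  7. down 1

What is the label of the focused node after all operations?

Step 1 (down 0): focus=L path=0 depth=1 children=['T', 'R', 'O'] left=[] right=['Q'] parent=D
Step 2 (down 1): focus=R path=0/1 depth=2 children=[] left=['T'] right=['O'] parent=L
Step 3 (up): focus=L path=0 depth=1 children=['T', 'R', 'O'] left=[] right=['Q'] parent=D
Step 4 (up): focus=D path=root depth=0 children=['L', 'Q'] (at root)
Step 5 (down 1): focus=Q path=1 depth=1 children=[] left=['L'] right=[] parent=D
Step 6 (up): focus=D path=root depth=0 children=['L', 'Q'] (at root)
Step 7 (down 1): focus=Q path=1 depth=1 children=[] left=['L'] right=[] parent=D

Answer: Q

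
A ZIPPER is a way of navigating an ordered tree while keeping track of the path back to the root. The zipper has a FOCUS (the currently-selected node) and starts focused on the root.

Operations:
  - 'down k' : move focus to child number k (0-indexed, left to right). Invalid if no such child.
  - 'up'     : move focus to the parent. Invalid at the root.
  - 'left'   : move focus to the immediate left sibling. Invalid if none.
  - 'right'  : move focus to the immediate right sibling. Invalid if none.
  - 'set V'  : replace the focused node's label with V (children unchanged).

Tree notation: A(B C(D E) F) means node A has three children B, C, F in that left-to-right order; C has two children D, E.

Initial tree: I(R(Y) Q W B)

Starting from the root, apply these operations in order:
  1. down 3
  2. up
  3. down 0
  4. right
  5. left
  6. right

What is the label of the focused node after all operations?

Step 1 (down 3): focus=B path=3 depth=1 children=[] left=['R', 'Q', 'W'] right=[] parent=I
Step 2 (up): focus=I path=root depth=0 children=['R', 'Q', 'W', 'B'] (at root)
Step 3 (down 0): focus=R path=0 depth=1 children=['Y'] left=[] right=['Q', 'W', 'B'] parent=I
Step 4 (right): focus=Q path=1 depth=1 children=[] left=['R'] right=['W', 'B'] parent=I
Step 5 (left): focus=R path=0 depth=1 children=['Y'] left=[] right=['Q', 'W', 'B'] parent=I
Step 6 (right): focus=Q path=1 depth=1 children=[] left=['R'] right=['W', 'B'] parent=I

Answer: Q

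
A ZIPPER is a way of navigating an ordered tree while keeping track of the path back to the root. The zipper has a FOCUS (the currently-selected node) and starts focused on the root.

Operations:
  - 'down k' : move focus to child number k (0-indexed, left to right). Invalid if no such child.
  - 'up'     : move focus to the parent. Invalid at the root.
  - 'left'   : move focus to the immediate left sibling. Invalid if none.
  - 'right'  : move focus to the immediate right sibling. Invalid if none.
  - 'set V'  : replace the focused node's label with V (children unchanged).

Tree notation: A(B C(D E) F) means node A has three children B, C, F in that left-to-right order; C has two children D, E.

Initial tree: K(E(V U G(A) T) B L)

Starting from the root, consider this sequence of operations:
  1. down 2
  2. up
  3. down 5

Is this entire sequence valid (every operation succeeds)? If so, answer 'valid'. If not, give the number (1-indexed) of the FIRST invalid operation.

Step 1 (down 2): focus=L path=2 depth=1 children=[] left=['E', 'B'] right=[] parent=K
Step 2 (up): focus=K path=root depth=0 children=['E', 'B', 'L'] (at root)
Step 3 (down 5): INVALID

Answer: 3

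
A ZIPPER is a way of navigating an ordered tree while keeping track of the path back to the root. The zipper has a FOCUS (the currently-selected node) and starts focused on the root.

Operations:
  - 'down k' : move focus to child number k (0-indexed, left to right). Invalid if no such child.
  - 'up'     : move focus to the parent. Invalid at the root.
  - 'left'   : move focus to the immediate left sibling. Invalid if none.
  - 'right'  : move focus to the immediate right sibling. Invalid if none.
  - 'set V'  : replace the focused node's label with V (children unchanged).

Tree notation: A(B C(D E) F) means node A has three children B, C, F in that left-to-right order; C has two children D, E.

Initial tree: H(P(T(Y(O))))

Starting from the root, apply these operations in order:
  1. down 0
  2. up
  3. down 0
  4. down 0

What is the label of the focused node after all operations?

Step 1 (down 0): focus=P path=0 depth=1 children=['T'] left=[] right=[] parent=H
Step 2 (up): focus=H path=root depth=0 children=['P'] (at root)
Step 3 (down 0): focus=P path=0 depth=1 children=['T'] left=[] right=[] parent=H
Step 4 (down 0): focus=T path=0/0 depth=2 children=['Y'] left=[] right=[] parent=P

Answer: T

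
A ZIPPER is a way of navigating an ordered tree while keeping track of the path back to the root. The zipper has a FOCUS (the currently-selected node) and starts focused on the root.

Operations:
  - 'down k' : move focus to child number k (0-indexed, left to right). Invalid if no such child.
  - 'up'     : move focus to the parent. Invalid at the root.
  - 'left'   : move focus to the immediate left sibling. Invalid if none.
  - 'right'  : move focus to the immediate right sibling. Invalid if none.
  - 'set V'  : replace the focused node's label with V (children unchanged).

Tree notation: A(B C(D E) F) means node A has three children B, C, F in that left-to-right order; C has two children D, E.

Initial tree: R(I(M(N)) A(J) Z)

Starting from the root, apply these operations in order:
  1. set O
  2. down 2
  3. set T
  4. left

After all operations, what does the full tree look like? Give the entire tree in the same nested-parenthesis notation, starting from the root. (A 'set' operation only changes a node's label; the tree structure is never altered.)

Step 1 (set O): focus=O path=root depth=0 children=['I', 'A', 'Z'] (at root)
Step 2 (down 2): focus=Z path=2 depth=1 children=[] left=['I', 'A'] right=[] parent=O
Step 3 (set T): focus=T path=2 depth=1 children=[] left=['I', 'A'] right=[] parent=O
Step 4 (left): focus=A path=1 depth=1 children=['J'] left=['I'] right=['T'] parent=O

Answer: O(I(M(N)) A(J) T)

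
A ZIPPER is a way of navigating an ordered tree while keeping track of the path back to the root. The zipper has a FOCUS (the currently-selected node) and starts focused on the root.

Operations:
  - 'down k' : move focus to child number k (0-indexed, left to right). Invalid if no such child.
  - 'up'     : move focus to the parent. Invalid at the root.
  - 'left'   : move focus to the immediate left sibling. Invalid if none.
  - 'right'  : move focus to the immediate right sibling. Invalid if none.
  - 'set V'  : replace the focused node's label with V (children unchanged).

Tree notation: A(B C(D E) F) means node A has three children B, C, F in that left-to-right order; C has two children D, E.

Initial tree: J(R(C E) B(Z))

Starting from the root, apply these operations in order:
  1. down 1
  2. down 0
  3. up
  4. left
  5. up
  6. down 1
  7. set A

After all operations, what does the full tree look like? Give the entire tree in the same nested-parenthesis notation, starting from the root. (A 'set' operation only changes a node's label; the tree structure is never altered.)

Answer: J(R(C E) A(Z))

Derivation:
Step 1 (down 1): focus=B path=1 depth=1 children=['Z'] left=['R'] right=[] parent=J
Step 2 (down 0): focus=Z path=1/0 depth=2 children=[] left=[] right=[] parent=B
Step 3 (up): focus=B path=1 depth=1 children=['Z'] left=['R'] right=[] parent=J
Step 4 (left): focus=R path=0 depth=1 children=['C', 'E'] left=[] right=['B'] parent=J
Step 5 (up): focus=J path=root depth=0 children=['R', 'B'] (at root)
Step 6 (down 1): focus=B path=1 depth=1 children=['Z'] left=['R'] right=[] parent=J
Step 7 (set A): focus=A path=1 depth=1 children=['Z'] left=['R'] right=[] parent=J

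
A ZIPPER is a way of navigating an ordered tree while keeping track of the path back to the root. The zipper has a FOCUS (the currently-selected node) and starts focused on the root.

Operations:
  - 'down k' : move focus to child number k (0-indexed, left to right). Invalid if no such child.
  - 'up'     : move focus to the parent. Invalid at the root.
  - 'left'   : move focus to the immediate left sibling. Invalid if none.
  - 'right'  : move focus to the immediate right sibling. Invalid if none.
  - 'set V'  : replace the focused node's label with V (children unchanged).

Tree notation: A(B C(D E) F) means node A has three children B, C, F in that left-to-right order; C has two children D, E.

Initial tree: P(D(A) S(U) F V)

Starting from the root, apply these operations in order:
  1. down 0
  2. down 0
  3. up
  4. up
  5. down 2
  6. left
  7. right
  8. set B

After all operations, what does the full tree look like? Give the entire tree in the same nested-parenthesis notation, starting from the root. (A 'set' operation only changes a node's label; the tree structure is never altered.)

Answer: P(D(A) S(U) B V)

Derivation:
Step 1 (down 0): focus=D path=0 depth=1 children=['A'] left=[] right=['S', 'F', 'V'] parent=P
Step 2 (down 0): focus=A path=0/0 depth=2 children=[] left=[] right=[] parent=D
Step 3 (up): focus=D path=0 depth=1 children=['A'] left=[] right=['S', 'F', 'V'] parent=P
Step 4 (up): focus=P path=root depth=0 children=['D', 'S', 'F', 'V'] (at root)
Step 5 (down 2): focus=F path=2 depth=1 children=[] left=['D', 'S'] right=['V'] parent=P
Step 6 (left): focus=S path=1 depth=1 children=['U'] left=['D'] right=['F', 'V'] parent=P
Step 7 (right): focus=F path=2 depth=1 children=[] left=['D', 'S'] right=['V'] parent=P
Step 8 (set B): focus=B path=2 depth=1 children=[] left=['D', 'S'] right=['V'] parent=P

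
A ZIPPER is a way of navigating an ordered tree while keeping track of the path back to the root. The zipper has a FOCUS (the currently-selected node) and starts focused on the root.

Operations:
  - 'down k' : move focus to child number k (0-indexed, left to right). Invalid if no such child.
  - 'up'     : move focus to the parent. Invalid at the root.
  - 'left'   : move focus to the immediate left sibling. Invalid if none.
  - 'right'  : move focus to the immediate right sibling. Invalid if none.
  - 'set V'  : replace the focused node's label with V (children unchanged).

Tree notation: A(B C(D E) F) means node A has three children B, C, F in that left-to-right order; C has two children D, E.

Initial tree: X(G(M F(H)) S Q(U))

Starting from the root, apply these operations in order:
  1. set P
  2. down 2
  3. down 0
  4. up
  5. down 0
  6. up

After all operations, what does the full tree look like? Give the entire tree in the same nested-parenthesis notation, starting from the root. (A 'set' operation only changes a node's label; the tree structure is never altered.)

Answer: P(G(M F(H)) S Q(U))

Derivation:
Step 1 (set P): focus=P path=root depth=0 children=['G', 'S', 'Q'] (at root)
Step 2 (down 2): focus=Q path=2 depth=1 children=['U'] left=['G', 'S'] right=[] parent=P
Step 3 (down 0): focus=U path=2/0 depth=2 children=[] left=[] right=[] parent=Q
Step 4 (up): focus=Q path=2 depth=1 children=['U'] left=['G', 'S'] right=[] parent=P
Step 5 (down 0): focus=U path=2/0 depth=2 children=[] left=[] right=[] parent=Q
Step 6 (up): focus=Q path=2 depth=1 children=['U'] left=['G', 'S'] right=[] parent=P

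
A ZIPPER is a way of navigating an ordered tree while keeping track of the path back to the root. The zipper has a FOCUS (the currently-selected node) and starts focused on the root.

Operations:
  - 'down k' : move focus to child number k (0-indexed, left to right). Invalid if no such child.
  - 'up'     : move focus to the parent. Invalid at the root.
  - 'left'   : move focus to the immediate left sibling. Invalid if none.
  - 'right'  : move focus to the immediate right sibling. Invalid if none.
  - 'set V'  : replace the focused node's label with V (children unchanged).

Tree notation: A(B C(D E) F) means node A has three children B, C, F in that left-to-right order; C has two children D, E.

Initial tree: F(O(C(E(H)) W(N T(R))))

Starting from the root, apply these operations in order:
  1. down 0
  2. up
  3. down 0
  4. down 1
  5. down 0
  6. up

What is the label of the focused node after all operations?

Step 1 (down 0): focus=O path=0 depth=1 children=['C', 'W'] left=[] right=[] parent=F
Step 2 (up): focus=F path=root depth=0 children=['O'] (at root)
Step 3 (down 0): focus=O path=0 depth=1 children=['C', 'W'] left=[] right=[] parent=F
Step 4 (down 1): focus=W path=0/1 depth=2 children=['N', 'T'] left=['C'] right=[] parent=O
Step 5 (down 0): focus=N path=0/1/0 depth=3 children=[] left=[] right=['T'] parent=W
Step 6 (up): focus=W path=0/1 depth=2 children=['N', 'T'] left=['C'] right=[] parent=O

Answer: W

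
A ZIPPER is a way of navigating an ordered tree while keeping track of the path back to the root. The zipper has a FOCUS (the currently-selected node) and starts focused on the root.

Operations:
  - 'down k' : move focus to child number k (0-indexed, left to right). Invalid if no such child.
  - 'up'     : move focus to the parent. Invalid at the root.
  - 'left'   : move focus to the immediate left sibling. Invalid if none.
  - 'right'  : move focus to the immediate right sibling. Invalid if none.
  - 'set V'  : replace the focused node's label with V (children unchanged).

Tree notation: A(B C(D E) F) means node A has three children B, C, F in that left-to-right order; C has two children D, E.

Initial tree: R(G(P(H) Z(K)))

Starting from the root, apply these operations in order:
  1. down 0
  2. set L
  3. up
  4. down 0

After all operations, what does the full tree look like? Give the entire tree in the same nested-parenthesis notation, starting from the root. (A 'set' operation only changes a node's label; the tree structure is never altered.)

Answer: R(L(P(H) Z(K)))

Derivation:
Step 1 (down 0): focus=G path=0 depth=1 children=['P', 'Z'] left=[] right=[] parent=R
Step 2 (set L): focus=L path=0 depth=1 children=['P', 'Z'] left=[] right=[] parent=R
Step 3 (up): focus=R path=root depth=0 children=['L'] (at root)
Step 4 (down 0): focus=L path=0 depth=1 children=['P', 'Z'] left=[] right=[] parent=R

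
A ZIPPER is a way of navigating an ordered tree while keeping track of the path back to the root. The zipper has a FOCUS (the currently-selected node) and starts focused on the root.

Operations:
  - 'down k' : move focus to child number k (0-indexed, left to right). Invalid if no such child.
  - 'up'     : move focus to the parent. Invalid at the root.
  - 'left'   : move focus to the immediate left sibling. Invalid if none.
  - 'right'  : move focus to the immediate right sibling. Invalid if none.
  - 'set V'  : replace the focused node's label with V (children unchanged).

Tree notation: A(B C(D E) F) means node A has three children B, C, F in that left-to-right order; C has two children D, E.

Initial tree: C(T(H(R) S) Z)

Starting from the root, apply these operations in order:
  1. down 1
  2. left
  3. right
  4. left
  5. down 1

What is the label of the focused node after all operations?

Step 1 (down 1): focus=Z path=1 depth=1 children=[] left=['T'] right=[] parent=C
Step 2 (left): focus=T path=0 depth=1 children=['H', 'S'] left=[] right=['Z'] parent=C
Step 3 (right): focus=Z path=1 depth=1 children=[] left=['T'] right=[] parent=C
Step 4 (left): focus=T path=0 depth=1 children=['H', 'S'] left=[] right=['Z'] parent=C
Step 5 (down 1): focus=S path=0/1 depth=2 children=[] left=['H'] right=[] parent=T

Answer: S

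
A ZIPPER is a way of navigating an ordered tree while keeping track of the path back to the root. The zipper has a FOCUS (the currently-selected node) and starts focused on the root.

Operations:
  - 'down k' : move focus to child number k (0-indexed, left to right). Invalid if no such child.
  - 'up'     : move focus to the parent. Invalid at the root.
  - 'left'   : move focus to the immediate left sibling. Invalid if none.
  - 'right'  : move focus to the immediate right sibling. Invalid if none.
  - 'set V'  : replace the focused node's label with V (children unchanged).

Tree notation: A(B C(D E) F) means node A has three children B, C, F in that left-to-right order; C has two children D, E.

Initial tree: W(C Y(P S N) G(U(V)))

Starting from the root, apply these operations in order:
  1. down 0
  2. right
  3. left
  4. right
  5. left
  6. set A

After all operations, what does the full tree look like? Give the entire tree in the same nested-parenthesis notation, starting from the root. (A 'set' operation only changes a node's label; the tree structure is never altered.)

Step 1 (down 0): focus=C path=0 depth=1 children=[] left=[] right=['Y', 'G'] parent=W
Step 2 (right): focus=Y path=1 depth=1 children=['P', 'S', 'N'] left=['C'] right=['G'] parent=W
Step 3 (left): focus=C path=0 depth=1 children=[] left=[] right=['Y', 'G'] parent=W
Step 4 (right): focus=Y path=1 depth=1 children=['P', 'S', 'N'] left=['C'] right=['G'] parent=W
Step 5 (left): focus=C path=0 depth=1 children=[] left=[] right=['Y', 'G'] parent=W
Step 6 (set A): focus=A path=0 depth=1 children=[] left=[] right=['Y', 'G'] parent=W

Answer: W(A Y(P S N) G(U(V)))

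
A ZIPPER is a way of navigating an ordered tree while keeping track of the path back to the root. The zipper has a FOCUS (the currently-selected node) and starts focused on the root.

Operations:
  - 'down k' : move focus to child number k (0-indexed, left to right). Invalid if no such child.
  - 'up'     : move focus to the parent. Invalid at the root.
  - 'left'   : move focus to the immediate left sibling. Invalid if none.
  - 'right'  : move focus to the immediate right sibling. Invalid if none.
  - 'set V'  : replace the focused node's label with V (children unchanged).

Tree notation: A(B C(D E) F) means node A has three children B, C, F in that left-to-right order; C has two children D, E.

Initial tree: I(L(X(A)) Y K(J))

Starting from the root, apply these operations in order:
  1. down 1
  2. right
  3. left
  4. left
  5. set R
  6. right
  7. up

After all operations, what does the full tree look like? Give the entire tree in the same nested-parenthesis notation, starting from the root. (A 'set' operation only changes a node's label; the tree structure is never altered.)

Step 1 (down 1): focus=Y path=1 depth=1 children=[] left=['L'] right=['K'] parent=I
Step 2 (right): focus=K path=2 depth=1 children=['J'] left=['L', 'Y'] right=[] parent=I
Step 3 (left): focus=Y path=1 depth=1 children=[] left=['L'] right=['K'] parent=I
Step 4 (left): focus=L path=0 depth=1 children=['X'] left=[] right=['Y', 'K'] parent=I
Step 5 (set R): focus=R path=0 depth=1 children=['X'] left=[] right=['Y', 'K'] parent=I
Step 6 (right): focus=Y path=1 depth=1 children=[] left=['R'] right=['K'] parent=I
Step 7 (up): focus=I path=root depth=0 children=['R', 'Y', 'K'] (at root)

Answer: I(R(X(A)) Y K(J))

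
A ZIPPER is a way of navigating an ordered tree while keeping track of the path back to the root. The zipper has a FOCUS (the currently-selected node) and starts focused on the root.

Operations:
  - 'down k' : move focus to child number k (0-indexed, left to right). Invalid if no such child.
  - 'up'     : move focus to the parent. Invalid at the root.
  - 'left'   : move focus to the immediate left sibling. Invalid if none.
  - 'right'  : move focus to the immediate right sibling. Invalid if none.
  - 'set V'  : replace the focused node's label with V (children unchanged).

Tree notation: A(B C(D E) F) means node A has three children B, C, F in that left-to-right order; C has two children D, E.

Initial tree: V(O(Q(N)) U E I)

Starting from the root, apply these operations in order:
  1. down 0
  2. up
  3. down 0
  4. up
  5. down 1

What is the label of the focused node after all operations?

Step 1 (down 0): focus=O path=0 depth=1 children=['Q'] left=[] right=['U', 'E', 'I'] parent=V
Step 2 (up): focus=V path=root depth=0 children=['O', 'U', 'E', 'I'] (at root)
Step 3 (down 0): focus=O path=0 depth=1 children=['Q'] left=[] right=['U', 'E', 'I'] parent=V
Step 4 (up): focus=V path=root depth=0 children=['O', 'U', 'E', 'I'] (at root)
Step 5 (down 1): focus=U path=1 depth=1 children=[] left=['O'] right=['E', 'I'] parent=V

Answer: U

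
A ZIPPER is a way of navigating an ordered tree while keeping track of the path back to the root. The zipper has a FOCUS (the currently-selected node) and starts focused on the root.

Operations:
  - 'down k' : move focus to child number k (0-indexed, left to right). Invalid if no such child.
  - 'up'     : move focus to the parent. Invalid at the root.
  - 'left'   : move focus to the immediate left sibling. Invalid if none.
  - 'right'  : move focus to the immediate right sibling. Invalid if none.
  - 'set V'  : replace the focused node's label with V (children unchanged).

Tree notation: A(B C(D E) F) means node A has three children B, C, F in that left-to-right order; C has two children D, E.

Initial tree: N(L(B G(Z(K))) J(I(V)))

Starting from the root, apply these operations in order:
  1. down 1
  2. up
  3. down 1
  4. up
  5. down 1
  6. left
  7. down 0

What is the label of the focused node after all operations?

Step 1 (down 1): focus=J path=1 depth=1 children=['I'] left=['L'] right=[] parent=N
Step 2 (up): focus=N path=root depth=0 children=['L', 'J'] (at root)
Step 3 (down 1): focus=J path=1 depth=1 children=['I'] left=['L'] right=[] parent=N
Step 4 (up): focus=N path=root depth=0 children=['L', 'J'] (at root)
Step 5 (down 1): focus=J path=1 depth=1 children=['I'] left=['L'] right=[] parent=N
Step 6 (left): focus=L path=0 depth=1 children=['B', 'G'] left=[] right=['J'] parent=N
Step 7 (down 0): focus=B path=0/0 depth=2 children=[] left=[] right=['G'] parent=L

Answer: B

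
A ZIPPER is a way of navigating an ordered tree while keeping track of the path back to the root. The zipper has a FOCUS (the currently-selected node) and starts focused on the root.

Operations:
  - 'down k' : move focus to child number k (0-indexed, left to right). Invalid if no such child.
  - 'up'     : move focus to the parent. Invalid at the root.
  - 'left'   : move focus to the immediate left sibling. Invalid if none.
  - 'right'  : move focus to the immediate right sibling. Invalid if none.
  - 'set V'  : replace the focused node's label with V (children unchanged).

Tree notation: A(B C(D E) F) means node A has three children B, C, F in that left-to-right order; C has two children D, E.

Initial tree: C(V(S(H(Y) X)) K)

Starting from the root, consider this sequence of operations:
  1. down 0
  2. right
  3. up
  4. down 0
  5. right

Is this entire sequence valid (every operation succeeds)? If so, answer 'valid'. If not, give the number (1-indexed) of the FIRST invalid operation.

Step 1 (down 0): focus=V path=0 depth=1 children=['S'] left=[] right=['K'] parent=C
Step 2 (right): focus=K path=1 depth=1 children=[] left=['V'] right=[] parent=C
Step 3 (up): focus=C path=root depth=0 children=['V', 'K'] (at root)
Step 4 (down 0): focus=V path=0 depth=1 children=['S'] left=[] right=['K'] parent=C
Step 5 (right): focus=K path=1 depth=1 children=[] left=['V'] right=[] parent=C

Answer: valid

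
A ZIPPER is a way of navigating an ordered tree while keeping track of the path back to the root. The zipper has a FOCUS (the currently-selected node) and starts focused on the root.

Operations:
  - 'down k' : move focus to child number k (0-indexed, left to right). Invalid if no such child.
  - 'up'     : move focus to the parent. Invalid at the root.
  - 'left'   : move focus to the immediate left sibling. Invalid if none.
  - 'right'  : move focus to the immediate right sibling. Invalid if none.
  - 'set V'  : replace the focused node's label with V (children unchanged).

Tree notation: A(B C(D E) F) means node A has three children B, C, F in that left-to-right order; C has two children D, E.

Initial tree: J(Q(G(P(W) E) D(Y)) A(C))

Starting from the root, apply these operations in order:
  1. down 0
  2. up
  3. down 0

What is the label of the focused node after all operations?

Answer: Q

Derivation:
Step 1 (down 0): focus=Q path=0 depth=1 children=['G', 'D'] left=[] right=['A'] parent=J
Step 2 (up): focus=J path=root depth=0 children=['Q', 'A'] (at root)
Step 3 (down 0): focus=Q path=0 depth=1 children=['G', 'D'] left=[] right=['A'] parent=J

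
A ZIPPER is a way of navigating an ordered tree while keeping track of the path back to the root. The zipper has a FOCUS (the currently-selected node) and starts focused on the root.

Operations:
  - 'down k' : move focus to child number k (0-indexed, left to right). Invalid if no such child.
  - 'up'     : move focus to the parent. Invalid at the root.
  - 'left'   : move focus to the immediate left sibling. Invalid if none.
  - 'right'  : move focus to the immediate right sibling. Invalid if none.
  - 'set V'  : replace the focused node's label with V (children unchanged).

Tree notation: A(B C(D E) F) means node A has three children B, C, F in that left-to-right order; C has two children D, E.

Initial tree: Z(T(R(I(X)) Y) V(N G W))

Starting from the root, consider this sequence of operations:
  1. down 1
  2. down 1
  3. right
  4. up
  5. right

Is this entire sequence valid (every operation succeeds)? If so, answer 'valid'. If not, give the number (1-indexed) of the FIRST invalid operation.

Answer: 5

Derivation:
Step 1 (down 1): focus=V path=1 depth=1 children=['N', 'G', 'W'] left=['T'] right=[] parent=Z
Step 2 (down 1): focus=G path=1/1 depth=2 children=[] left=['N'] right=['W'] parent=V
Step 3 (right): focus=W path=1/2 depth=2 children=[] left=['N', 'G'] right=[] parent=V
Step 4 (up): focus=V path=1 depth=1 children=['N', 'G', 'W'] left=['T'] right=[] parent=Z
Step 5 (right): INVALID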